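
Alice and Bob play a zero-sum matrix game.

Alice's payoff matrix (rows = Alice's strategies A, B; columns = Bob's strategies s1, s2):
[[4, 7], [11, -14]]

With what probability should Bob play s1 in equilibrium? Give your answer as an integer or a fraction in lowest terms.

3/4

Row minima are 4 and -14, so Alice's maximin is 4; column maxima are 11 and 7, so Bob's minimax is 7. These differ, so the equilibrium is in mixed strategies.
Let Bob play s1 with probability q. Alice is indifferent when 4q + 7(1−q) = 11q − 14(1−q), giving q = 3/4.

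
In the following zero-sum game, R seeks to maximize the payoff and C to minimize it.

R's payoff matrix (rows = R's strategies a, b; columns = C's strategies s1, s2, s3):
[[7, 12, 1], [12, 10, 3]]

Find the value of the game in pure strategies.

Row minima: 1, 3 → R's maximin is 3.
Column maxima: 12, 12, 3 → C's minimax is 3.
They coincide at (b, s3), so the value is 3.

3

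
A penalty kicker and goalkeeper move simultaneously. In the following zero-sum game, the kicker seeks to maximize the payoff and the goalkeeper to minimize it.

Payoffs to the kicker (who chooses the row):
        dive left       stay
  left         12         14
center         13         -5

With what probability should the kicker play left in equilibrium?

9/10

Row minima are 12 and -5, so the kicker's maximin is 12; column maxima are 13 and 14, so the goalkeeper's minimax is 13. These differ, so the equilibrium is in mixed strategies.
Let the kicker play left with probability p. The goalkeeper is indifferent when 12p + 13(1−p) = 14p − 5(1−p), giving p = 9/10.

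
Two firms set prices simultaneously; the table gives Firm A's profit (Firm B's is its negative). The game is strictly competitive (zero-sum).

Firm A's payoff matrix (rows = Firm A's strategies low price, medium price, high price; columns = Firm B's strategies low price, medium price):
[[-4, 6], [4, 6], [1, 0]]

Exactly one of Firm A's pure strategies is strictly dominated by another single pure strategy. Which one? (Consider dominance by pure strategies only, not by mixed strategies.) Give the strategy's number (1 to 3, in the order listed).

Compare high price with medium price: 4 > 1, 6 > 0.
So medium price strictly dominates high price for Firm A; high price is strictly dominated.

3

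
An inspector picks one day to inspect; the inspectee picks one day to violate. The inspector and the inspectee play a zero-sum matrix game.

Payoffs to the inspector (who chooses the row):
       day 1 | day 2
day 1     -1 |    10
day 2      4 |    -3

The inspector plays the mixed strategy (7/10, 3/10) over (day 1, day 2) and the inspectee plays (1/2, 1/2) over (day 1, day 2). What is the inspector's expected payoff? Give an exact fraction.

33/10

Against (1/2, 1/2), each row's expected payoff is day 1: 9/2; day 2: 1/2.
Taking the (7/10, 3/10)-weighted average: (7/10)·(9/2) + (3/10)·(1/2) = 33/10.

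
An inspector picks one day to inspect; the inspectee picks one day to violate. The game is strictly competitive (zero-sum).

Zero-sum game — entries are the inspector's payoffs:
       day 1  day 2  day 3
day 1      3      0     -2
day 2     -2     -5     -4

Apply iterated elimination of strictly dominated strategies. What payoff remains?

-2

Row day 2 is strictly dominated by row day 1 (3>-2, 0>-5, -2>-4); eliminate day 2.
Column day 2 is strictly dominated by day 3 for the inspectee (-2<0); eliminate day 2.
Column day 1 is strictly dominated by day 3 for the inspectee (-2<3); eliminate day 1.
Only (day 1, day 3) remains, with payoff -2.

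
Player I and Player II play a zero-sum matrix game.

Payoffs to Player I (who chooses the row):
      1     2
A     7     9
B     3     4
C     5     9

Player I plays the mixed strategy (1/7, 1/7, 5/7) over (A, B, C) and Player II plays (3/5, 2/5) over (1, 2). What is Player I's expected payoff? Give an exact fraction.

221/35

Against (3/5, 2/5), each row's expected payoff is A: 39/5; B: 17/5; C: 33/5.
Taking the (1/7, 1/7, 5/7)-weighted average: (1/7)·(39/5) + (1/7)·(17/5) + (5/7)·(33/5) = 221/35.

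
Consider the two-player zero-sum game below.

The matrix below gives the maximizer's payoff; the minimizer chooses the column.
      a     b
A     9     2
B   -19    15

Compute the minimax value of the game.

173/41

Row minima are 2 and -19, so the maximizer's maximin is 2; column maxima are 9 and 15, so the minimizer's minimax is 9. These differ, so the equilibrium is in mixed strategies.
Let the maximizer play A with probability p. The minimizer is indifferent when 9p − 19(1−p) = 2p + 15(1−p), giving p = 34/41.
Let the minimizer play a with probability q. The maximizer is indifferent when 9q + 2(1−q) = −19q + 15(1−q), giving q = 13/41.
The value is 9·(13/41) + (2)·(28/41) = 173/41.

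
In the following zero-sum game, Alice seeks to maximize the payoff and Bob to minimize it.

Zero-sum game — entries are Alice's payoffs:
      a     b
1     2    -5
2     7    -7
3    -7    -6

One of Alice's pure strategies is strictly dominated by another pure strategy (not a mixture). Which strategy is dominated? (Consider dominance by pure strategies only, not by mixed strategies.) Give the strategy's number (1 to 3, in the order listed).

Compare 3 with 1: 2 > -7, -5 > -6.
So 1 strictly dominates 3 for Alice; 3 is strictly dominated.

3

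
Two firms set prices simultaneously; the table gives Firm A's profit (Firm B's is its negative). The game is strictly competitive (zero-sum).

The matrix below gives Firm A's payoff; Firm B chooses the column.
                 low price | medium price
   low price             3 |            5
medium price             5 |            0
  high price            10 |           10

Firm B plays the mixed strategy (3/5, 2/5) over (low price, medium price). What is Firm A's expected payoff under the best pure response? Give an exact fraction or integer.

10

low price: (3)·(3/5) + (5)·(2/5) = 19/5.
medium price: (5)·(3/5) + (0)·(2/5) = 3.
high price: (10)·(3/5) + (10)·(2/5) = 10.
The best pure response is high price with expected payoff 10.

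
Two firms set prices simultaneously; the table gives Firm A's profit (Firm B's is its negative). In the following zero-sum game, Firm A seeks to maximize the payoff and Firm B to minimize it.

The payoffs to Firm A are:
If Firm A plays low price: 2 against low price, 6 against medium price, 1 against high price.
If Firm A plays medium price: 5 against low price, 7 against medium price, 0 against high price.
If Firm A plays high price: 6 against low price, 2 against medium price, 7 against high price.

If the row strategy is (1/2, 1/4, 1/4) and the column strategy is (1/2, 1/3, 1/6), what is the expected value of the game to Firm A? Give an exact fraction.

4

Against (1/2, 1/3, 1/6), each row's expected payoff is low price: 19/6; medium price: 29/6; high price: 29/6.
Taking the (1/2, 1/4, 1/4)-weighted average: (1/2)·(19/6) + (1/4)·(29/6) + (1/4)·(29/6) = 4.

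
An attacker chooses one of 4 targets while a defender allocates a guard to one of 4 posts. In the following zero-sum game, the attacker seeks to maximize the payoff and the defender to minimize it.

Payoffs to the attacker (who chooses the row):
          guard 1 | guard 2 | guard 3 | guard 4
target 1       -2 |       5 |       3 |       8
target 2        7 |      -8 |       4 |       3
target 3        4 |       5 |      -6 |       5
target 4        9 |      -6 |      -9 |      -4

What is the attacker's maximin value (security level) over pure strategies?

-2

The worst-case payoff for each row is target 1: -2, target 2: -8, target 3: -6, target 4: -9.
The best of these is -2.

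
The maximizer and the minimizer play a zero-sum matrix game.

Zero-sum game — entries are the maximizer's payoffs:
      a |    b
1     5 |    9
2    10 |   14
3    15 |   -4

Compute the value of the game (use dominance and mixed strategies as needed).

250/23

Row 1 is strictly dominated by row 2, so the maximizer never plays it.
The remaining 2×2 game on (2, 3) × (a, b) has no saddle point. Let the maximizer play 2 with probability p; indifference gives 10p + 15(1−p) = 14p − 4(1−p), so p = 19/23.
Similarly the minimizer's optimal q on a is 18/23, and the value is 10·(18/23) + (14)·(5/23) = 250/23.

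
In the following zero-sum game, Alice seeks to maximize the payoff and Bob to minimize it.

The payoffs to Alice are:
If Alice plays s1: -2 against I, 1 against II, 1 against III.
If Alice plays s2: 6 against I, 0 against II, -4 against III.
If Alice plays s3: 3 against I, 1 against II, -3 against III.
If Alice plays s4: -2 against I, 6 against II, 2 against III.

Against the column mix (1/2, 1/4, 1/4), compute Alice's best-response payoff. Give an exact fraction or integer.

2

s1: (-2)·(1/2) + (1)·(1/4) + (1)·(1/4) = -1/2.
s2: (6)·(1/2) + (0)·(1/4) + (-4)·(1/4) = 2.
s3: (3)·(1/2) + (1)·(1/4) + (-3)·(1/4) = 1.
s4: (-2)·(1/2) + (6)·(1/4) + (2)·(1/4) = 1.
The best pure response is s2 with expected payoff 2.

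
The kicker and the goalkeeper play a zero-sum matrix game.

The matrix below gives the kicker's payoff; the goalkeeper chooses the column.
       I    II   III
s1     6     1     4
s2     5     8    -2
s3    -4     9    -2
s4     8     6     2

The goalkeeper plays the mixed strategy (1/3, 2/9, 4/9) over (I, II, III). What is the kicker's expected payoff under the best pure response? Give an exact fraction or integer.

s1: (6)·(1/3) + (1)·(2/9) + (4)·(4/9) = 4.
s2: (5)·(1/3) + (8)·(2/9) + (-2)·(4/9) = 23/9.
s3: (-4)·(1/3) + (9)·(2/9) + (-2)·(4/9) = -2/9.
s4: (8)·(1/3) + (6)·(2/9) + (2)·(4/9) = 44/9.
The best pure response is s4 with expected payoff 44/9.

44/9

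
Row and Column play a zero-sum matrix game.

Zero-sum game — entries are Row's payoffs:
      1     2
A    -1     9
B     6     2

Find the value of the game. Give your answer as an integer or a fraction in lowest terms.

Row minima are -1 and 2, so Row's maximin is 2; column maxima are 6 and 9, so Column's minimax is 6. These differ, so the equilibrium is in mixed strategies.
Let Row play A with probability p. Column is indifferent when −p + 6(1−p) = 9p + 2(1−p), giving p = 2/7.
Let Column play 1 with probability q. Row is indifferent when −q + 9(1−q) = 6q + 2(1−q), giving q = 1/2.
The value is -1·(1/2) + (9)·(1/2) = 4.

4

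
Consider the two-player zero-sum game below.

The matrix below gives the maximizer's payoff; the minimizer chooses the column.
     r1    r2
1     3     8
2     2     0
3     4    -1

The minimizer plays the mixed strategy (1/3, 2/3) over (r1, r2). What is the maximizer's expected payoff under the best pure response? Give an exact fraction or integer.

1: (3)·(1/3) + (8)·(2/3) = 19/3.
2: (2)·(1/3) + (0)·(2/3) = 2/3.
3: (4)·(1/3) + (-1)·(2/3) = 2/3.
The best pure response is 1 with expected payoff 19/3.

19/3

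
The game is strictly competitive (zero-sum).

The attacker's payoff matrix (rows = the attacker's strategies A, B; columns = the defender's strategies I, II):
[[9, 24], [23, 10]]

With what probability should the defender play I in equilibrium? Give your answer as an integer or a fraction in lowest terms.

Row minima are 9 and 10, so the attacker's maximin is 10; column maxima are 23 and 24, so the defender's minimax is 23. These differ, so the equilibrium is in mixed strategies.
Let the defender play I with probability q. The attacker is indifferent when 9q + 24(1−q) = 23q + 10(1−q), giving q = 1/2.

1/2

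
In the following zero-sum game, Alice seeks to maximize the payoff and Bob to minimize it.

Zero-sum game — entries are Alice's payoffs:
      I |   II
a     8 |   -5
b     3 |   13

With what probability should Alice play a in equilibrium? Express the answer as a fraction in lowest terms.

10/23

Row minima are -5 and 3, so Alice's maximin is 3; column maxima are 8 and 13, so Bob's minimax is 8. These differ, so the equilibrium is in mixed strategies.
Let Alice play a with probability p. Bob is indifferent when 8p + 3(1−p) = −5p + 13(1−p), giving p = 10/23.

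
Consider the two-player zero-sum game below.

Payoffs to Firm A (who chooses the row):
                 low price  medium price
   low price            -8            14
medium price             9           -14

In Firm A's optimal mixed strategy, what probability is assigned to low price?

23/45

Row minima are -8 and -14, so Firm A's maximin is -8; column maxima are 9 and 14, so Firm B's minimax is 9. These differ, so the equilibrium is in mixed strategies.
Let Firm A play low price with probability p. Firm B is indifferent when −8p + 9(1−p) = 14p − 14(1−p), giving p = 23/45.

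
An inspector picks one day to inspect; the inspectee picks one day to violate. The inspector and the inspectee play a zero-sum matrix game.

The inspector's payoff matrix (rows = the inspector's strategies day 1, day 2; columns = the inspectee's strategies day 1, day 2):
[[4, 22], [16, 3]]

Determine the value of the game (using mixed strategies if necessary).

340/31

Row minima are 4 and 3, so the inspector's maximin is 4; column maxima are 16 and 22, so the inspectee's minimax is 16. These differ, so the equilibrium is in mixed strategies.
Let the inspector play day 1 with probability p. The inspectee is indifferent when 4p + 16(1−p) = 22p + 3(1−p), giving p = 13/31.
Let the inspectee play day 1 with probability q. The inspector is indifferent when 4q + 22(1−q) = 16q + 3(1−q), giving q = 19/31.
The value is 4·(19/31) + (22)·(12/31) = 340/31.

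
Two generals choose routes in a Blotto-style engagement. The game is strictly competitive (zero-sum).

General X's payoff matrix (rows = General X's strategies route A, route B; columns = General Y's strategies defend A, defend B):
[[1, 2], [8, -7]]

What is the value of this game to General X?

23/16

Row minima are 1 and -7, so General X's maximin is 1; column maxima are 8 and 2, so General Y's minimax is 2. These differ, so the equilibrium is in mixed strategies.
Let General X play route A with probability p. General Y is indifferent when p + 8(1−p) = 2p − 7(1−p), giving p = 15/16.
Let General Y play defend A with probability q. General X is indifferent when q + 2(1−q) = 8q − 7(1−q), giving q = 9/16.
The value is 1·(9/16) + (2)·(7/16) = 23/16.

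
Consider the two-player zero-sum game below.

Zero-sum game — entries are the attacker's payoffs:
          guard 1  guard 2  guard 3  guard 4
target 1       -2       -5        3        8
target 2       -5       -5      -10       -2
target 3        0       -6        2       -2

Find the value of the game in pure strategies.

-5

Row minima: -5, -10, -6 → the attacker's maximin is -5.
Column maxima: 0, -5, 3, 8 → the defender's minimax is -5.
They coincide at (target 1, guard 2), so the value is -5.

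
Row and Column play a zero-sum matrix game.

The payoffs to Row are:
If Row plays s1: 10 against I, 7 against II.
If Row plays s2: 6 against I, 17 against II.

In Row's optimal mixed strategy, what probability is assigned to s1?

Row minima are 7 and 6, so Row's maximin is 7; column maxima are 10 and 17, so Column's minimax is 10. These differ, so the equilibrium is in mixed strategies.
Let Row play s1 with probability p. Column is indifferent when 10p + 6(1−p) = 7p + 17(1−p), giving p = 11/14.

11/14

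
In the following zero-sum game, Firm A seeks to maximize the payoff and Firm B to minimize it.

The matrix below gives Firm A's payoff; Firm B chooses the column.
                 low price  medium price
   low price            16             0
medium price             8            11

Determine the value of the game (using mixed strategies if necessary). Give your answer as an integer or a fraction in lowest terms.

176/19

Row minima are 0 and 8, so Firm A's maximin is 8; column maxima are 16 and 11, so Firm B's minimax is 11. These differ, so the equilibrium is in mixed strategies.
Let Firm A play low price with probability p. Firm B is indifferent when 16p + 8(1−p) = 11(1−p), giving p = 3/19.
Let Firm B play low price with probability q. Firm A is indifferent when 16q = 8q + 11(1−q), giving q = 11/19.
The value is 16·(11/19) + (0)·(8/19) = 176/19.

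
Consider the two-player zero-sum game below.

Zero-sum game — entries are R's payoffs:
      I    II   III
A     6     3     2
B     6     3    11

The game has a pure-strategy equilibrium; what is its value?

3

Row minima: 2, 3 → R's maximin is 3.
Column maxima: 6, 3, 11 → C's minimax is 3.
They coincide at (B, II), so the value is 3.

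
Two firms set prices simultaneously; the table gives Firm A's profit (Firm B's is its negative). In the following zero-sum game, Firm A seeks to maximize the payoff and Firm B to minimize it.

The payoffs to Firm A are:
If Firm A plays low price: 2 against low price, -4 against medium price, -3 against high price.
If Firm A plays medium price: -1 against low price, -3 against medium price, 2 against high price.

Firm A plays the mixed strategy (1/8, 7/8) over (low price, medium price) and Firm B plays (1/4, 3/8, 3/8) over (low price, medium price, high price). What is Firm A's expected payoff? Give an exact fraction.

Against (1/4, 3/8, 3/8), each row's expected payoff is low price: -17/8; medium price: -5/8.
Taking the (1/8, 7/8)-weighted average: (1/8)·(-17/8) + (7/8)·(-5/8) = -13/16.

-13/16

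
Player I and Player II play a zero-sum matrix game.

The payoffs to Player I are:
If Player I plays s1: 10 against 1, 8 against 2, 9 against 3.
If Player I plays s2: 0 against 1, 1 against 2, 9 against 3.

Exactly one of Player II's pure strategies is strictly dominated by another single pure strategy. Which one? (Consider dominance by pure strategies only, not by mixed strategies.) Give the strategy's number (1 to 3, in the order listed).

Player II prefers columns that give Player I less. Compare 3 with 2: 8 < 9, 1 < 9.
So 2 strictly dominates 3 for Player II; 3 is strictly dominated.

3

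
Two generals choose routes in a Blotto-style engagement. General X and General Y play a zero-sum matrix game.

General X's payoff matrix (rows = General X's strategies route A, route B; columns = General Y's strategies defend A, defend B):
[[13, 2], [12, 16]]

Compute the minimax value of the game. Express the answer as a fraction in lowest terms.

184/15

Row minima are 2 and 12, so General X's maximin is 12; column maxima are 13 and 16, so General Y's minimax is 13. These differ, so the equilibrium is in mixed strategies.
Let General X play route A with probability p. General Y is indifferent when 13p + 12(1−p) = 2p + 16(1−p), giving p = 4/15.
Let General Y play defend A with probability q. General X is indifferent when 13q + 2(1−q) = 12q + 16(1−q), giving q = 14/15.
The value is 13·(14/15) + (2)·(1/15) = 184/15.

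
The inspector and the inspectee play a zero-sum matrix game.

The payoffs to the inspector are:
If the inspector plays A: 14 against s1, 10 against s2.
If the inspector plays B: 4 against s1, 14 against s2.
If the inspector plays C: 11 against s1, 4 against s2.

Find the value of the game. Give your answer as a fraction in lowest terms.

Row C is strictly dominated by row A, so the inspector never plays it.
The remaining 2×2 game on (A, B) × (s1, s2) has no saddle point. Let the inspector play A with probability p; indifference gives 14p + 4(1−p) = 10p + 14(1−p), so p = 5/7.
Similarly the inspectee's optimal q on s1 is 2/7, and the value is 14·(2/7) + (10)·(5/7) = 78/7.

78/7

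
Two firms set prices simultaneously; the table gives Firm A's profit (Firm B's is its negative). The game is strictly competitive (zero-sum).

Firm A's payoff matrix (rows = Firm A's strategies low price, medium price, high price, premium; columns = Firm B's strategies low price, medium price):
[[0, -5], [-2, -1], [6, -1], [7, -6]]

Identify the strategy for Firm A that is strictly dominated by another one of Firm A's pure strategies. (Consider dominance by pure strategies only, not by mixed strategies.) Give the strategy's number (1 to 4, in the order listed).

1

Compare low price with high price: 6 > 0, -1 > -5.
So high price strictly dominates low price for Firm A; low price is strictly dominated.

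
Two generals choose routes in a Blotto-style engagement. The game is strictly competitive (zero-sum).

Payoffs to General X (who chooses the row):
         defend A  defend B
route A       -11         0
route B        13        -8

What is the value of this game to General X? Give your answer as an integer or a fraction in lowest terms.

Row minima are -11 and -8, so General X's maximin is -8; column maxima are 13 and 0, so General Y's minimax is 0. These differ, so the equilibrium is in mixed strategies.
Let General X play route A with probability p. General Y is indifferent when −11p + 13(1−p) = −8(1−p), giving p = 21/32.
Let General Y play defend A with probability q. General X is indifferent when −11q = 13q − 8(1−q), giving q = 1/4.
The value is -11·(1/4) + (0)·(3/4) = -11/4.

-11/4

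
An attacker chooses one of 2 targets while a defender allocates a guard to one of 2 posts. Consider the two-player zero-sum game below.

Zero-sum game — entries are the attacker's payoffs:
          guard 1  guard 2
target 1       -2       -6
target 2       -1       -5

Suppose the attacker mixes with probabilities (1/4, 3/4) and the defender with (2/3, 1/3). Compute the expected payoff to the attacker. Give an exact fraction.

Against (2/3, 1/3), each row's expected payoff is target 1: -10/3; target 2: -7/3.
Taking the (1/4, 3/4)-weighted average: (1/4)·(-10/3) + (3/4)·(-7/3) = -31/12.

-31/12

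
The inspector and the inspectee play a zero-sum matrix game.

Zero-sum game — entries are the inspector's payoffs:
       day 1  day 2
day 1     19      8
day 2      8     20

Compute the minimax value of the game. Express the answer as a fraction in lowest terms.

316/23

Row minima are 8 and 8, so the inspector's maximin is 8; column maxima are 19 and 20, so the inspectee's minimax is 19. These differ, so the equilibrium is in mixed strategies.
Let the inspector play day 1 with probability p. The inspectee is indifferent when 19p + 8(1−p) = 8p + 20(1−p), giving p = 12/23.
Let the inspectee play day 1 with probability q. The inspector is indifferent when 19q + 8(1−q) = 8q + 20(1−q), giving q = 12/23.
The value is 19·(12/23) + (8)·(11/23) = 316/23.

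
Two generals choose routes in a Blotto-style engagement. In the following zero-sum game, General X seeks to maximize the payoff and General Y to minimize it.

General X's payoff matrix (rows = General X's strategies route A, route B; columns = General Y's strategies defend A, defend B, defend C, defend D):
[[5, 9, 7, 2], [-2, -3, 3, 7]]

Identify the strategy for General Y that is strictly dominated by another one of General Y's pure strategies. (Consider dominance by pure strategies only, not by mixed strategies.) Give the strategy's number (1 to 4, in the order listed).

3

General Y prefers columns that give General X less. Compare defend C with defend A: 5 < 7, -2 < 3.
So defend A strictly dominates defend C for General Y; defend C is strictly dominated.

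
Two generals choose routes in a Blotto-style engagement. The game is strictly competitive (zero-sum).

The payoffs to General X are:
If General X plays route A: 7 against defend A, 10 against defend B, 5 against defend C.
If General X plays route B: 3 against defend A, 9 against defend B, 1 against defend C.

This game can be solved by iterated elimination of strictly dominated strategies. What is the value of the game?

5

Column defend A is strictly dominated by defend C for General Y (5<7, 1<3); eliminate defend A.
Column defend B is strictly dominated by defend C for General Y (5<10, 1<9); eliminate defend B.
Row route B is strictly dominated by row route A (5>1); eliminate route B.
Only (route A, defend C) remains, with payoff 5.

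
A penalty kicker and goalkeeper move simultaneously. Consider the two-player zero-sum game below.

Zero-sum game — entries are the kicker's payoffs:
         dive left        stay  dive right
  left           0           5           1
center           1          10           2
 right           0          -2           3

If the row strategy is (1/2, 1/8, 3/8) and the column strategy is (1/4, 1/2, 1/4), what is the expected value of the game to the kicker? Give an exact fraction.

Against (1/4, 1/2, 1/4), each row's expected payoff is left: 11/4; center: 23/4; right: -1/4.
Taking the (1/2, 1/8, 3/8)-weighted average: (1/2)·(11/4) + (1/8)·(23/4) + (3/8)·(-1/4) = 2.

2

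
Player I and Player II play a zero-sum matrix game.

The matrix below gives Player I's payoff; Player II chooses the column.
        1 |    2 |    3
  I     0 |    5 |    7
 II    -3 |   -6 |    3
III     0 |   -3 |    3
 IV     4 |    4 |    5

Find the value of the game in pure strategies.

4

Row minima: 0, -6, -3, 4 → Player I's maximin is 4.
Column maxima: 4, 5, 7 → Player II's minimax is 4.
They coincide at (IV, 1), so the value is 4.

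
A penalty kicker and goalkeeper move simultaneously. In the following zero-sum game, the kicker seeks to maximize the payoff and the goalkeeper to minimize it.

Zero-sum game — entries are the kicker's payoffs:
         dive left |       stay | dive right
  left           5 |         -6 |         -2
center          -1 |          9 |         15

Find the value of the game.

Column dive right is strictly dominated by stay for the goalkeeper (it gives the kicker more in every row).
The remaining 2×2 game on (left, center) × (dive left, stay) has no saddle point. Let the kicker play left with probability p; indifference gives 5p − (1−p) = −6p + 9(1−p), so p = 10/21.
Similarly the goalkeeper's optimal q on dive left is 5/7, and the value is 5·(5/7) + (-6)·(2/7) = 13/7.

13/7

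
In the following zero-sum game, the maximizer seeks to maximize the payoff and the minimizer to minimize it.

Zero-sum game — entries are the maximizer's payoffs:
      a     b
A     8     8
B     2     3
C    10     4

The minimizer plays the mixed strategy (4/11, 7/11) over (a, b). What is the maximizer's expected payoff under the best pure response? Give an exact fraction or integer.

A: (8)·(4/11) + (8)·(7/11) = 8.
B: (2)·(4/11) + (3)·(7/11) = 29/11.
C: (10)·(4/11) + (4)·(7/11) = 68/11.
The best pure response is A with expected payoff 8.

8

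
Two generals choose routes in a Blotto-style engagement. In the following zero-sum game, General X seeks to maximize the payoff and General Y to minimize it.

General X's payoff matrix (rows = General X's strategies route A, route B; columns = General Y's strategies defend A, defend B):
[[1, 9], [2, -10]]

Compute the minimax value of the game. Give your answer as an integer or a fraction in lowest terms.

Row minima are 1 and -10, so General X's maximin is 1; column maxima are 2 and 9, so General Y's minimax is 2. These differ, so the equilibrium is in mixed strategies.
Let General X play route A with probability p. General Y is indifferent when p + 2(1−p) = 9p − 10(1−p), giving p = 3/5.
Let General Y play defend A with probability q. General X is indifferent when q + 9(1−q) = 2q − 10(1−q), giving q = 19/20.
The value is 1·(19/20) + (9)·(1/20) = 7/5.

7/5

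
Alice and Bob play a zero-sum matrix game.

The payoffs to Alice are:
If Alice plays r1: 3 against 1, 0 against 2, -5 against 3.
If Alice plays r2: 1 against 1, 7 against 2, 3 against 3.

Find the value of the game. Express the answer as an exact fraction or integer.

Column 2 is strictly dominated by 3 for Bob (it gives Alice more in every row).
The remaining 2×2 game on (r1, r2) × (1, 3) has no saddle point. Let Alice play r1 with probability p; indifference gives 3p + (1−p) = −5p + 3(1−p), so p = 1/5.
Similarly Bob's optimal q on 1 is 4/5, and the value is 3·(4/5) + (-5)·(1/5) = 7/5.

7/5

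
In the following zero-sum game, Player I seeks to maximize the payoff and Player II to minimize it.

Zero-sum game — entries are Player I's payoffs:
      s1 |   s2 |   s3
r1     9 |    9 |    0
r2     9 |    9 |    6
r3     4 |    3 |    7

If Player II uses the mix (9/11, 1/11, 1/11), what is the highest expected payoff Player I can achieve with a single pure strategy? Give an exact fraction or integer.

r1: (9)·(9/11) + (9)·(1/11) + (0)·(1/11) = 90/11.
r2: (9)·(9/11) + (9)·(1/11) + (6)·(1/11) = 96/11.
r3: (4)·(9/11) + (3)·(1/11) + (7)·(1/11) = 46/11.
The best pure response is r2 with expected payoff 96/11.

96/11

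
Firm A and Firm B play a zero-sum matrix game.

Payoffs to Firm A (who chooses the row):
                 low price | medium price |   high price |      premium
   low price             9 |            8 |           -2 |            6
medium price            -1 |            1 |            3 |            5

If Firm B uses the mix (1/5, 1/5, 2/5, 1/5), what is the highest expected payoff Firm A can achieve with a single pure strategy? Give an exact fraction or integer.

19/5

low price: (9)·(1/5) + (8)·(1/5) + (-2)·(2/5) + (6)·(1/5) = 19/5.
medium price: (-1)·(1/5) + (1)·(1/5) + (3)·(2/5) + (5)·(1/5) = 11/5.
The best pure response is low price with expected payoff 19/5.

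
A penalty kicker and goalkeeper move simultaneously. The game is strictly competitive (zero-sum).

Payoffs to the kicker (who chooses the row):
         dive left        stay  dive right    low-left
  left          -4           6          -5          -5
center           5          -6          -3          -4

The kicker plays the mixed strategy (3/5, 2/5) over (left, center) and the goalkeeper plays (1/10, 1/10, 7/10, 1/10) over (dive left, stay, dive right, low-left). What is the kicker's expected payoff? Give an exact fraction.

-83/25

Against (1/10, 1/10, 7/10, 1/10), each row's expected payoff is left: -19/5; center: -13/5.
Taking the (3/5, 2/5)-weighted average: (3/5)·(-19/5) + (2/5)·(-13/5) = -83/25.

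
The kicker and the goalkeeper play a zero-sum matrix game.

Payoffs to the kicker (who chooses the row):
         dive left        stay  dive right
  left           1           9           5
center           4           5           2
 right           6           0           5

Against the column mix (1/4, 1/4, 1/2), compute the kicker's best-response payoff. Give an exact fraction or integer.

left: (1)·(1/4) + (9)·(1/4) + (5)·(1/2) = 5.
center: (4)·(1/4) + (5)·(1/4) + (2)·(1/2) = 13/4.
right: (6)·(1/4) + (0)·(1/4) + (5)·(1/2) = 4.
The best pure response is left with expected payoff 5.

5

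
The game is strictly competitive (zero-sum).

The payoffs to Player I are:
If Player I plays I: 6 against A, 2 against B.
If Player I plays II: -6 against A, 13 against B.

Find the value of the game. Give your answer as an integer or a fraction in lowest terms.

90/23

Row minima are 2 and -6, so Player I's maximin is 2; column maxima are 6 and 13, so Player II's minimax is 6. These differ, so the equilibrium is in mixed strategies.
Let Player I play I with probability p. Player II is indifferent when 6p − 6(1−p) = 2p + 13(1−p), giving p = 19/23.
Let Player II play A with probability q. Player I is indifferent when 6q + 2(1−q) = −6q + 13(1−q), giving q = 11/23.
The value is 6·(11/23) + (2)·(12/23) = 90/23.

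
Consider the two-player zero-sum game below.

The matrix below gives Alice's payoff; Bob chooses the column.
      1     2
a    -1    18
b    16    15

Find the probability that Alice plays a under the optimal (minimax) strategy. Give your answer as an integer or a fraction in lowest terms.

Row minima are -1 and 15, so Alice's maximin is 15; column maxima are 16 and 18, so Bob's minimax is 16. These differ, so the equilibrium is in mixed strategies.
Let Alice play a with probability p. Bob is indifferent when −p + 16(1−p) = 18p + 15(1−p), giving p = 1/20.

1/20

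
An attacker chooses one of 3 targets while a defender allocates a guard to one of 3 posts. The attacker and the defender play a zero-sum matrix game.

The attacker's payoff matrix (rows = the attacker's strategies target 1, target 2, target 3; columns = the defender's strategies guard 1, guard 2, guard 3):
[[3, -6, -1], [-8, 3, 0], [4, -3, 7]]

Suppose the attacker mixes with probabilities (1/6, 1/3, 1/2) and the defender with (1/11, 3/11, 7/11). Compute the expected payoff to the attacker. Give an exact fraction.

Against (1/11, 3/11, 7/11), each row's expected payoff is target 1: -2; target 2: 1/11; target 3: 4.
Taking the (1/6, 1/3, 1/2)-weighted average: (1/6)·(-2) + (1/3)·(1/11) + (1/2)·(4) = 56/33.

56/33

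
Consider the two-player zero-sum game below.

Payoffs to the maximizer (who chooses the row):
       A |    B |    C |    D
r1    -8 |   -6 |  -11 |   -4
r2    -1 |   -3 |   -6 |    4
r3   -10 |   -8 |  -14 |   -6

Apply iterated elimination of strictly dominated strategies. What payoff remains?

Row r3 is strictly dominated by row r1 (-8>-10, -6>-8, -11>-14, -4>-6); eliminate r3.
Column A is strictly dominated by C for the minimizer (-11<-8, -6<-1); eliminate A.
Column D is strictly dominated by B for the minimizer (-6<-4, -3<4); eliminate D.
Column B is strictly dominated by C for the minimizer (-11<-6, -6<-3); eliminate B.
Row r1 is strictly dominated by row r2 (-6>-11); eliminate r1.
Only (r2, C) remains, with payoff -6.

-6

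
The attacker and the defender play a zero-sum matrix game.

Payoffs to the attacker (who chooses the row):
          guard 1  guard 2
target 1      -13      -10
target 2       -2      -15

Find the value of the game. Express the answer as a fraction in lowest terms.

Row minima are -13 and -15, so the attacker's maximin is -13; column maxima are -2 and -10, so the defender's minimax is -10. These differ, so the equilibrium is in mixed strategies.
Let the attacker play target 1 with probability p. The defender is indifferent when −13p − 2(1−p) = −10p − 15(1−p), giving p = 13/16.
Let the defender play guard 1 with probability q. The attacker is indifferent when −13q − 10(1−q) = −2q − 15(1−q), giving q = 5/16.
The value is -13·(5/16) + (-10)·(11/16) = -175/16.

-175/16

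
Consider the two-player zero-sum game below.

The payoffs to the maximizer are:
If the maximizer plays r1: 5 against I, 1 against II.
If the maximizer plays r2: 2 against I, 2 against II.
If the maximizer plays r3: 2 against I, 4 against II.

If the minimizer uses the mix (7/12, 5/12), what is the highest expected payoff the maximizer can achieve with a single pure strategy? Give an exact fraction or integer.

10/3

r1: (5)·(7/12) + (1)·(5/12) = 10/3.
r2: (2)·(7/12) + (2)·(5/12) = 2.
r3: (2)·(7/12) + (4)·(5/12) = 17/6.
The best pure response is r1 with expected payoff 10/3.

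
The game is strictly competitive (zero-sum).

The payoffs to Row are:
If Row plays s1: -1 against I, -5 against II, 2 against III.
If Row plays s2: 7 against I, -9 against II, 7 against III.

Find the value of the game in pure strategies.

Row minima: -5, -9 → Row's maximin is -5.
Column maxima: 7, -5, 7 → Column's minimax is -5.
They coincide at (s1, II), so the value is -5.

-5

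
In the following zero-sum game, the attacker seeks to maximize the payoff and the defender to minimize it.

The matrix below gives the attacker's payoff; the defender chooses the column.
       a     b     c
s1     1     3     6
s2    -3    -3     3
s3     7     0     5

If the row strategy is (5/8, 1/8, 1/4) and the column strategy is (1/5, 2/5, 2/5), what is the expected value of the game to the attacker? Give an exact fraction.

Against (1/5, 2/5, 2/5), each row's expected payoff is s1: 19/5; s2: -3/5; s3: 17/5.
Taking the (5/8, 1/8, 1/4)-weighted average: (5/8)·(19/5) + (1/8)·(-3/5) + (1/4)·(17/5) = 63/20.

63/20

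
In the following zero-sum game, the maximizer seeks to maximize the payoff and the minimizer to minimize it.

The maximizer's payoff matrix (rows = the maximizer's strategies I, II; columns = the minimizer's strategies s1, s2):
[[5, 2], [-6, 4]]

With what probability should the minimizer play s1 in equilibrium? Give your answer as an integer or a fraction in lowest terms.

2/13

Row minima are 2 and -6, so the maximizer's maximin is 2; column maxima are 5 and 4, so the minimizer's minimax is 4. These differ, so the equilibrium is in mixed strategies.
Let the minimizer play s1 with probability q. The maximizer is indifferent when 5q + 2(1−q) = −6q + 4(1−q), giving q = 2/13.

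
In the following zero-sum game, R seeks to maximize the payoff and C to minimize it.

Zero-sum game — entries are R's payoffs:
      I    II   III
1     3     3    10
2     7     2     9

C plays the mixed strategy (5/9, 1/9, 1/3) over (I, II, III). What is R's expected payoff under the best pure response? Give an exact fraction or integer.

1: (3)·(5/9) + (3)·(1/9) + (10)·(1/3) = 16/3.
2: (7)·(5/9) + (2)·(1/9) + (9)·(1/3) = 64/9.
The best pure response is 2 with expected payoff 64/9.

64/9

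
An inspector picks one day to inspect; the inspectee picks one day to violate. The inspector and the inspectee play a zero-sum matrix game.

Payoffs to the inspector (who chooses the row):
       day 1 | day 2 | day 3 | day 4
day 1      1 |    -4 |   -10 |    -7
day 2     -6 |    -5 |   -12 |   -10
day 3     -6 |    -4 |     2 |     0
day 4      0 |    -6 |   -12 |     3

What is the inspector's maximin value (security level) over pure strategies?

The worst-case payoff for each row is day 1: -10, day 2: -12, day 3: -6, day 4: -12.
The best of these is -6.

-6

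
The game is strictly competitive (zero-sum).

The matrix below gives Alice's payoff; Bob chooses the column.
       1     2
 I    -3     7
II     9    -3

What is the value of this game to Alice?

Row minima are -3 and -3, so Alice's maximin is -3; column maxima are 9 and 7, so Bob's minimax is 7. These differ, so the equilibrium is in mixed strategies.
Let Alice play I with probability p. Bob is indifferent when −3p + 9(1−p) = 7p − 3(1−p), giving p = 6/11.
Let Bob play 1 with probability q. Alice is indifferent when −3q + 7(1−q) = 9q − 3(1−q), giving q = 5/11.
The value is -3·(5/11) + (7)·(6/11) = 27/11.

27/11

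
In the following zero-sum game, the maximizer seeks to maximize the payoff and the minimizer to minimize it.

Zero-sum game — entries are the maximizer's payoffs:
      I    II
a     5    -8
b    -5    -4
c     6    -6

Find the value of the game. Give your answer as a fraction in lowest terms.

-54/13

Row a is strictly dominated by row c, so the maximizer never plays it.
The remaining 2×2 game on (b, c) × (I, II) has no saddle point. Let the maximizer play b with probability p; indifference gives −5p + 6(1−p) = −4p − 6(1−p), so p = 12/13.
Similarly the minimizer's optimal q on I is 2/13, and the value is -5·(2/13) + (-4)·(11/13) = -54/13.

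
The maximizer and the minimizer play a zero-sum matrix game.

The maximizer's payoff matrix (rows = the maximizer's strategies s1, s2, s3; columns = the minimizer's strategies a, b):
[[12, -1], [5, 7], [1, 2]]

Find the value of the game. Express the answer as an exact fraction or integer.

89/15

Row s3 is strictly dominated by row s2, so the maximizer never plays it.
The remaining 2×2 game on (s1, s2) × (a, b) has no saddle point. Let the maximizer play s1 with probability p; indifference gives 12p + 5(1−p) = −p + 7(1−p), so p = 2/15.
Similarly the minimizer's optimal q on a is 8/15, and the value is 12·(8/15) + (-1)·(7/15) = 89/15.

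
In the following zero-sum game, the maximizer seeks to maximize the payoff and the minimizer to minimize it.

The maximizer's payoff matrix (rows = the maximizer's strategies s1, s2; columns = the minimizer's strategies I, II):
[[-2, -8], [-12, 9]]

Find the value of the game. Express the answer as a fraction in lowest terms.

-38/9

Row minima are -8 and -12, so the maximizer's maximin is -8; column maxima are -2 and 9, so the minimizer's minimax is -2. These differ, so the equilibrium is in mixed strategies.
Let the maximizer play s1 with probability p. The minimizer is indifferent when −2p − 12(1−p) = −8p + 9(1−p), giving p = 7/9.
Let the minimizer play I with probability q. The maximizer is indifferent when −2q − 8(1−q) = −12q + 9(1−q), giving q = 17/27.
The value is -2·(17/27) + (-8)·(10/27) = -38/9.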